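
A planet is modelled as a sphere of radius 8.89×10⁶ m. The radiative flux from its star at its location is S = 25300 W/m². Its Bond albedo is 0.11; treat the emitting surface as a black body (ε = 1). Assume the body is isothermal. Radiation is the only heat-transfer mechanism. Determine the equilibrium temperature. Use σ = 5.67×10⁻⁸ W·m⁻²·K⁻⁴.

At equilibrium, absorbed power = emitted power.
Absorbing cross-section = πr² = 2.483×10¹⁴ m²; emitting surface = 4πr² = 9.931×10¹⁴ m² (ratio 4).
(1−a)S·A_cross = εσ·A_surf·T⁴  ⇒  T⁴ = (1−a)S/(4σ).
T⁴ = 0.890·25300/(4·5.67×10⁻⁸) = 9.928×10¹⁰ K⁴.
T = (9.928×10¹⁰)^(1/4).

T ≈ 561 K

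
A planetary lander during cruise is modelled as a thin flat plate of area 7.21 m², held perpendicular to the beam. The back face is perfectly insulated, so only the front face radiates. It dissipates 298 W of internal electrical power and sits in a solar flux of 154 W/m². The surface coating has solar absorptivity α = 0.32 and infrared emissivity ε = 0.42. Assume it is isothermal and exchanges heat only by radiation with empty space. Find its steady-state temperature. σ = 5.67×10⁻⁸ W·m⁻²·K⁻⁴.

T ≈ 248 K

At steady state, absorbed solar power + internal power = radiated power.
Absorbed: α·S·A_cross = 0.32·154·7.210 = 355.3 W (cross-section A).
Total input = 355.3 + 298 = 653.3 W.
Radiated: εσ·A_surf·T⁴ with A_surf = A = 7.210 m².
T⁴ = 653.3/(0.42·5.67×10⁻⁸·7.210) = 3.805×10⁹ K⁴.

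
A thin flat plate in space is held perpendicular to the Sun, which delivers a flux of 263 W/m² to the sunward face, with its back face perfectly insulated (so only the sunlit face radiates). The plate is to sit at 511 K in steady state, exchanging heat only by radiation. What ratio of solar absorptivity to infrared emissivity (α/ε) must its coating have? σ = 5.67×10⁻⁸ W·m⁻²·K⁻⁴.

α/ε ≈ 14.7

Balance: αS·A = εσ·1A·T⁴ ⇒ α/ε = σT⁴/S.
α/ε = 5.67×10⁻⁸·(511)⁴/263 = 5.67×10⁻⁸·6.818×10¹⁰/263.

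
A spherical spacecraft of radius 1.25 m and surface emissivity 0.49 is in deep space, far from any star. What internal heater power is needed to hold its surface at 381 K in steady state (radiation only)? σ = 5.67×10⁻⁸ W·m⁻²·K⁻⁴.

P = εσ·4πr²·T⁴.
4πr² = 19.63 m²; T⁴ = 2.107×10¹⁰ K⁴.
P = 0.49·5.67×10⁻⁸·19.63·2.107×10¹⁰.

P ≈ 11500 W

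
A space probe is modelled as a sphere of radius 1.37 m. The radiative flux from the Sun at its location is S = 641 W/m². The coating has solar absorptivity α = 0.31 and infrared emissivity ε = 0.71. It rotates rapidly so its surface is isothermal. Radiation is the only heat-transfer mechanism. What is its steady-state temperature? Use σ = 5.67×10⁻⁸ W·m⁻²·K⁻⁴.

T ≈ 187 K

At equilibrium, absorbed power = emitted power.
Absorbing cross-section = πr² = 5.896 m²; emitting surface = 4πr² = 23.59 m² (ratio 4).
αS·A_cross = εσ·A_surf·T⁴  ⇒  T⁴ = αS/(ε·4σ).
T⁴ = 0.310·641/(0.71·4·5.67×10⁻⁸) = 1.234×10⁹ K⁴.
T = (1.234×10⁹)^(1/4).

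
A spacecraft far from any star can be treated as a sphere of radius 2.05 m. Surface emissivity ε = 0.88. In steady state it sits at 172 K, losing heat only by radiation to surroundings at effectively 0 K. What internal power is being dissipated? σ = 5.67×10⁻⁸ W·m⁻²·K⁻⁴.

Steady state: P = εσA T⁴.
A = 4πr² = 52.81 m²; T⁴ = (172)⁴ = 8.752×10⁸ K⁴.
P = 0.88 × 5.67×10⁻⁸ × 52.81 × 8.752×10⁸.

P ≈ 2310 W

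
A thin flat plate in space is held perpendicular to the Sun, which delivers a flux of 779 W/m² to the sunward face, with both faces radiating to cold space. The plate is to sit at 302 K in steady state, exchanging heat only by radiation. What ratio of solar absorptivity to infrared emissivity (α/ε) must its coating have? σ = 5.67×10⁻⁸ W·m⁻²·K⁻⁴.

α/ε ≈ 1.21

Balance: αS·A = εσ·2A·T⁴ ⇒ α/ε = 2σT⁴/S.
α/ε = 2·5.67×10⁻⁸·(302)⁴/779 = 2·5.67×10⁻⁸·8.318×10⁹/779.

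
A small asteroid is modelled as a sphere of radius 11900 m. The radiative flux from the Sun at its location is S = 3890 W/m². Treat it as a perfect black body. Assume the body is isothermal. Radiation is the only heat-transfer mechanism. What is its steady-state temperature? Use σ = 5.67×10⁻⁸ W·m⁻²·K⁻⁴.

T ≈ 362 K

At equilibrium, absorbed power = emitted power.
Absorbing cross-section = πr² = 4.449×10⁸ m²; emitting surface = 4πr² = 1.780×10⁹ m² (ratio 4).
S·A_cross = εσ·A_surf·T⁴  ⇒  T⁴ = S/(4σ).
T⁴ = 1.00·3890/(4·5.67×10⁻⁸) = 1.715×10¹⁰ K⁴.
T = (1.715×10¹⁰)^(1/4).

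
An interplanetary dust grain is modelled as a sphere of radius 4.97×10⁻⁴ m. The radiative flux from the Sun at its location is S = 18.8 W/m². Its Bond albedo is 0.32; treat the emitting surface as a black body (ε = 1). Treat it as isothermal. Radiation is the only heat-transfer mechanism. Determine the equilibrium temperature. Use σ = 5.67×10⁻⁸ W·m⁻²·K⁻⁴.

At equilibrium, absorbed power = emitted power.
Absorbing cross-section = πr² = 7.760×10⁻⁷ m²; emitting surface = 4πr² = 3.104×10⁻⁶ m² (ratio 4).
(1−a)S·A_cross = εσ·A_surf·T⁴  ⇒  T⁴ = (1−a)S/(4σ).
T⁴ = 0.680·18.8/(4·5.67×10⁻⁸) = 5.637×10⁷ K⁴.
T = (5.637×10⁷)^(1/4).

T ≈ 86.6 K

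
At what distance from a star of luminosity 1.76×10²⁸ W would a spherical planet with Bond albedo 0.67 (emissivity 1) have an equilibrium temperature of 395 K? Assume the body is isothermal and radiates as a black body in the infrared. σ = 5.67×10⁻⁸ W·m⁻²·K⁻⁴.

d ≈ 2.89×10¹¹ m

For an isothermal black-emitting sphere, (1−a)S·πr² = σ·4πr²·T⁴ ⇒ S = 4σT⁴/(1−a).
S = 4·5.67×10⁻⁸·(395)⁴/0.330 = 16730 W/m².
Flux falls as S = L/(4πd²), so d = √(L/(4πS)) = √(1.76×10²⁸/(4π·16730)).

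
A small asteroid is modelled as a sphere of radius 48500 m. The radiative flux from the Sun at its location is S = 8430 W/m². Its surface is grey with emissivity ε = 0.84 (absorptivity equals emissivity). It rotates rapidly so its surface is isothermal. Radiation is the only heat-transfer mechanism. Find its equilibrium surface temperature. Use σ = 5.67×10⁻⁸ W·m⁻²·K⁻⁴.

At equilibrium, absorbed power = emitted power.
Absorbing cross-section = πr² = 7.390×10⁹ m²; emitting surface = 4πr² = 2.956×10¹⁰ m² (ratio 4).
εS·A_cross = εσ·A_surf·T⁴  ⇒  T⁴ = S/(4σ)   (ε cancels).
T⁴ = 8430/(4·5.67×10⁻⁸) = 3.717×10¹⁰ K⁴.
T = (3.717×10¹⁰)^(1/4).

T ≈ 439 K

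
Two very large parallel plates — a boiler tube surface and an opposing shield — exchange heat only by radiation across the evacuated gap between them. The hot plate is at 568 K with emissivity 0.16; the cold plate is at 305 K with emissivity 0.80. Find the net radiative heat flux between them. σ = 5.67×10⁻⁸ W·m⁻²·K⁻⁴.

For two infinite grey parallel plates, q = σ(T₁⁴ − T₂⁴)/(1/ε₁ + 1/ε₂ − 1).
T₁⁴ − T₂⁴ = 1.041×10¹¹ − 8.654×10⁹ = 9.543×10¹⁰ K⁴.
1/ε₁ + 1/ε₂ − 1 = 6.250 + 1.250 − 1 = 6.500.
q = 5.67×10⁻⁸ × 9.543×10¹⁰ / 6.500.

q ≈ 832 W/m²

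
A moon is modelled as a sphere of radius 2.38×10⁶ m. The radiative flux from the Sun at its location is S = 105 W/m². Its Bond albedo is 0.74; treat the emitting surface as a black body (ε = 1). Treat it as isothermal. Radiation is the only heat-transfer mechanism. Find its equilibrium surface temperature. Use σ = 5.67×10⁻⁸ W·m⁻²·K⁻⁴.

T ≈ 105 K

At equilibrium, absorbed power = emitted power.
Absorbing cross-section = πr² = 1.780×10¹³ m²; emitting surface = 4πr² = 7.118×10¹³ m² (ratio 4).
(1−a)S·A_cross = εσ·A_surf·T⁴  ⇒  T⁴ = (1−a)S/(4σ).
T⁴ = 0.260·105/(4·5.67×10⁻⁸) = 1.204×10⁸ K⁴.
T = (1.204×10⁸)^(1/4).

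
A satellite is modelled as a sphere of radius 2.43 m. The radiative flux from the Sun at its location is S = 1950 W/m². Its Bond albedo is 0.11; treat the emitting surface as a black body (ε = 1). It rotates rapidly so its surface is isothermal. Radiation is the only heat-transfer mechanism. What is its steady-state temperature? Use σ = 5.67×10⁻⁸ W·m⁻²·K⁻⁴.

At equilibrium, absorbed power = emitted power.
Absorbing cross-section = πr² = 18.55 m²; emitting surface = 4πr² = 74.20 m² (ratio 4).
(1−a)S·A_cross = εσ·A_surf·T⁴  ⇒  T⁴ = (1−a)S/(4σ).
T⁴ = 0.890·1950/(4·5.67×10⁻⁸) = 7.652×10⁹ K⁴.
T = (7.652×10⁹)^(1/4).

T ≈ 296 K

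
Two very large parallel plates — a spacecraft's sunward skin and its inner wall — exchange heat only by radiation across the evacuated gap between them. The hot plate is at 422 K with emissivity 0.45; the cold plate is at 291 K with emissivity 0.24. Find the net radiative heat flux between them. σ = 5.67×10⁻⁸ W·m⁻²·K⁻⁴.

q ≈ 258 W/m²

For two infinite grey parallel plates, q = σ(T₁⁴ − T₂⁴)/(1/ε₁ + 1/ε₂ − 1).
T₁⁴ − T₂⁴ = 3.171×10¹⁰ − 7.171×10⁹ = 2.454×10¹⁰ K⁴.
1/ε₁ + 1/ε₂ − 1 = 2.222 + 4.167 − 1 = 5.389.
q = 5.67×10⁻⁸ × 2.454×10¹⁰ / 5.389.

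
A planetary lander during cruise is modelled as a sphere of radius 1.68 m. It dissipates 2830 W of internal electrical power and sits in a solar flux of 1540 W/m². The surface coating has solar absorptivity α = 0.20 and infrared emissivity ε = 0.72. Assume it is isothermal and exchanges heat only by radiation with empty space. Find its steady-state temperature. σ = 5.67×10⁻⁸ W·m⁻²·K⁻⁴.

At steady state, absorbed solar power + internal power = radiated power.
Absorbed: α·S·A_cross = 0.20·1540·8.867 = 2731 W (cross-section πr²).
Total input = 2731 + 2830 = 5561 W.
Radiated: εσ·A_surf·T⁴ with A_surf = 4πr² = 35.47 m².
T⁴ = 5561/(0.72·5.67×10⁻⁸·35.47) = 3.841×10⁹ K⁴.

T ≈ 249 K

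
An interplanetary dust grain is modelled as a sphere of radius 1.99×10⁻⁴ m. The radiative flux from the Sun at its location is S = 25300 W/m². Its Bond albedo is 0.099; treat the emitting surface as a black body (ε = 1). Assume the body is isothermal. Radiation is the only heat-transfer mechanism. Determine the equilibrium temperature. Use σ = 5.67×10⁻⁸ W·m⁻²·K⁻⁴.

At equilibrium, absorbed power = emitted power.
Absorbing cross-section = πr² = 1.244×10⁻⁷ m²; emitting surface = 4πr² = 4.976×10⁻⁷ m² (ratio 4).
(1−a)S·A_cross = εσ·A_surf·T⁴  ⇒  T⁴ = (1−a)S/(4σ).
T⁴ = 0.901·25300/(4·5.67×10⁻⁸) = 1.005×10¹¹ K⁴.
T = (1.005×10¹¹)^(1/4).

T ≈ 563 K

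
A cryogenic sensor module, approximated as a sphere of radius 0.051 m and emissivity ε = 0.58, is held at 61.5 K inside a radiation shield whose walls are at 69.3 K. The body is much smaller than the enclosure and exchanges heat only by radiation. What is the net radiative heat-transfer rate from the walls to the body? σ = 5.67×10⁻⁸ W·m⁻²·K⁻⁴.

P_net ≈ 0.00941 W

For a small grey body in a large enclosure: P_net = εσA(T_body⁴ − T_wall⁴).
A = 4πr² = 0.03269 m²; T_body⁴ − T_wall⁴ = 1.431×10⁷ − 2.306×10⁷ = -8.758×10⁶ K⁴.
|P_net| = 0.58·5.67×10⁻⁸·0.03269·8.758×10⁶.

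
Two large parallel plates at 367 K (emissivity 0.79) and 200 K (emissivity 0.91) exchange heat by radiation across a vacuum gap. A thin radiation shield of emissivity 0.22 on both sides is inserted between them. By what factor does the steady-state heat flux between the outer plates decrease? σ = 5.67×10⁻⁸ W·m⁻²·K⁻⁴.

factor ≈ 6.93

Without shield: q₀ = σΔ(T⁴)/(1/ε₁+1/ε₂−1) with denominator 1.365.
With shield the two gaps are in series; the resistances add: (1/ε₁+1/ε_s−1)+(1/ε_s+1/ε₂−1) = 4.811+4.644 = 9.456.
Heat-flux ratio q₀/q = 9.456/1.365.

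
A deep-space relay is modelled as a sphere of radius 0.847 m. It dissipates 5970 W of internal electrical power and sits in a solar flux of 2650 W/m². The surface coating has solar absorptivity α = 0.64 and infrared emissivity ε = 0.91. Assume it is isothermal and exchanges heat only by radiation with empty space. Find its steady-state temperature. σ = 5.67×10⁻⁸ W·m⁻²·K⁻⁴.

At steady state, absorbed solar power + internal power = radiated power.
Absorbed: α·S·A_cross = 0.64·2650·2.254 = 3822 W (cross-section πr²).
Total input = 3822 + 5970 = 9792 W.
Radiated: εσ·A_surf·T⁴ with A_surf = 4πr² = 9.015 m².
T⁴ = 9792/(0.91·5.67×10⁻⁸·9.015) = 2.105×10¹⁰ K⁴.

T ≈ 381 K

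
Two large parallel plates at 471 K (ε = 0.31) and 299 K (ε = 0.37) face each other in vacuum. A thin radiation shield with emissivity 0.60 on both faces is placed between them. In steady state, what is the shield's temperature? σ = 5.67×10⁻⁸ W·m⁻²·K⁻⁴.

T_s ≈ 406 K

In steady state the net flux on the hot side equals that on the cold side.
σ(T₁⁴−T_s⁴)/D₁ = σ(T_s⁴−T₂⁴)/D₂, with D₁ = 1/ε₁+1/ε_s−1 = 3.892, D₂ = 1/ε_s+1/ε₂−1 = 3.369.
Solve for T_s⁴: T_s⁴ = (D₂·T₁⁴ + D₁·T₂⁴)/(D₁+D₂) = 2.712×10¹⁰ K⁴.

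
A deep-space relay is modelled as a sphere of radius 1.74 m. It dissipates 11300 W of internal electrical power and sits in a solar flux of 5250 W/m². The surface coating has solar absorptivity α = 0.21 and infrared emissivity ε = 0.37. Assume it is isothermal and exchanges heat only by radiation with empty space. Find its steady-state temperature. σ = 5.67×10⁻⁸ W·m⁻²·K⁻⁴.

T ≈ 406 K

At steady state, absorbed solar power + internal power = radiated power.
Absorbed: α·S·A_cross = 0.21·5250·9.511 = 10490 W (cross-section πr²).
Total input = 10490 + 11300 = 21790 W.
Radiated: εσ·A_surf·T⁴ with A_surf = 4πr² = 38.05 m².
T⁴ = 21790/(0.37·5.67×10⁻⁸·38.05) = 2.730×10¹⁰ K⁴.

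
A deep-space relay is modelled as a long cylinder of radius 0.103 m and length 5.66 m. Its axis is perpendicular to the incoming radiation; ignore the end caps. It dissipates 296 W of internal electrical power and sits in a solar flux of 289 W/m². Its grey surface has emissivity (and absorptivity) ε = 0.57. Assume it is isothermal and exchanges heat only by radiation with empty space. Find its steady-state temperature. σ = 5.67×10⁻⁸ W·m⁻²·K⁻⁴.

At steady state, absorbed solar power + internal power = radiated power.
Absorbed: α·S·A_cross = 0.57·289·1.166 = 192.1 W (cross-section 2rL).
Total input = 192.1 + 296 = 488.1 W.
Radiated: εσ·A_surf·T⁴ with A_surf = 2πrL = 3.663 m².
T⁴ = 488.1/(0.57·5.67×10⁻⁸·3.663) = 4.123×10⁹ K⁴.

T ≈ 253 K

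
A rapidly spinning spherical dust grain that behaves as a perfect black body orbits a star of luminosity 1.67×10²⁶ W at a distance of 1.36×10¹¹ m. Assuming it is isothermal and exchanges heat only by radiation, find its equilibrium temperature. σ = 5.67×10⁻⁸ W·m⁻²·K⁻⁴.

First find the stellar flux at distance d: S = L/(4πd²) = 1.67×10²⁶/(4π·(1.36×10¹¹)²) = 718.5 W/m².
For an isothermal sphere, absorbed (1−a)S·πr² = emitted σ·4πr²·T⁴, so T⁴ = (1−a)S/(4σ).
T⁴ = 1.00·718.5/(4·5.67×10⁻⁸) = 3.168×10⁹ K⁴.

T ≈ 237 K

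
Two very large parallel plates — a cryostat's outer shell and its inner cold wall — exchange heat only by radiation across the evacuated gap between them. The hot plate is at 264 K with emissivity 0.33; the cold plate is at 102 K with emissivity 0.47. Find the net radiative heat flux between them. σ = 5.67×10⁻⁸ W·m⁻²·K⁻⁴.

q ≈ 64.8 W/m²

For two infinite grey parallel plates, q = σ(T₁⁴ − T₂⁴)/(1/ε₁ + 1/ε₂ − 1).
T₁⁴ − T₂⁴ = 4.858×10⁹ − 1.082×10⁸ = 4.749×10⁹ K⁴.
1/ε₁ + 1/ε₂ − 1 = 3.030 + 2.128 − 1 = 4.158.
q = 5.67×10⁻⁸ × 4.749×10⁹ / 4.158.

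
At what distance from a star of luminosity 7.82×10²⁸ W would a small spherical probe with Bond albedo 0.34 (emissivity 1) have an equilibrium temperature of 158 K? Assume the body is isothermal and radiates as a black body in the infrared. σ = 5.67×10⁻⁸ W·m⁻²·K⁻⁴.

d ≈ 5.39×10¹² m

For an isothermal black-emitting sphere, (1−a)S·πr² = σ·4πr²·T⁴ ⇒ S = 4σT⁴/(1−a).
S = 4·5.67×10⁻⁸·(158)⁴/0.660 = 214.2 W/m².
Flux falls as S = L/(4πd²), so d = √(L/(4πS)) = √(7.82×10²⁸/(4π·214.2)).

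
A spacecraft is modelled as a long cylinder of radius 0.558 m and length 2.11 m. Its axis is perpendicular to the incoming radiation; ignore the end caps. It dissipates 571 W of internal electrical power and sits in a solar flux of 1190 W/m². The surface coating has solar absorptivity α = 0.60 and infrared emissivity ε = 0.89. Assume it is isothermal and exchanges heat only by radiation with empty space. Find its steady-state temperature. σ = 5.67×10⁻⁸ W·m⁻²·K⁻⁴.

At steady state, absorbed solar power + internal power = radiated power.
Absorbed: α·S·A_cross = 0.60·1190·2.355 = 1681 W (cross-section 2rL).
Total input = 1681 + 571 = 2252 W.
Radiated: εσ·A_surf·T⁴ with A_surf = 2πrL = 7.398 m².
T⁴ = 2252/(0.89·5.67×10⁻⁸·7.398) = 6.033×10⁹ K⁴.

T ≈ 279 K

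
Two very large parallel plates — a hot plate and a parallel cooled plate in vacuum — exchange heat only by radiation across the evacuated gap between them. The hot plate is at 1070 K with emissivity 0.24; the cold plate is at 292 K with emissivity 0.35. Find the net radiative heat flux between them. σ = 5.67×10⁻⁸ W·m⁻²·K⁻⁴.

q ≈ 12300 W/m²

For two infinite grey parallel plates, q = σ(T₁⁴ − T₂⁴)/(1/ε₁ + 1/ε₂ − 1).
T₁⁴ − T₂⁴ = 1.311×10¹² − 7.270×10⁹ = 1.304×10¹² K⁴.
1/ε₁ + 1/ε₂ − 1 = 4.167 + 2.857 − 1 = 6.024.
q = 5.67×10⁻⁸ × 1.304×10¹² / 6.024.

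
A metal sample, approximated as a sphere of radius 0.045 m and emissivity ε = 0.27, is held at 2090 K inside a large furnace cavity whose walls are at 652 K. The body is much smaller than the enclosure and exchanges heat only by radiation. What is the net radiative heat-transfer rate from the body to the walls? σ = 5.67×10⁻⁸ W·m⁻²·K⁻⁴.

For a small grey body in a large enclosure: P_net = εσA(T_body⁴ − T_wall⁴).
A = 4πr² = 0.02545 m²; T_body⁴ − T_wall⁴ = 1.908×10¹³ − 1.807×10¹¹ = 1.890×10¹³ K⁴.
|P_net| = 0.27·5.67×10⁻⁸·0.02545·1.890×10¹³.

P_net ≈ 7360 W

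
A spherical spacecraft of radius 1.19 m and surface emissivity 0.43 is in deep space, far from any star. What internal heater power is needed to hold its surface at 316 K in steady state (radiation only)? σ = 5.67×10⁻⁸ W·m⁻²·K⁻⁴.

P = εσ·4πr²·T⁴.
4πr² = 17.80 m²; T⁴ = 9.971×10⁹ K⁴.
P = 0.43·5.67×10⁻⁸·17.80·9.971×10⁹.

P ≈ 4330 W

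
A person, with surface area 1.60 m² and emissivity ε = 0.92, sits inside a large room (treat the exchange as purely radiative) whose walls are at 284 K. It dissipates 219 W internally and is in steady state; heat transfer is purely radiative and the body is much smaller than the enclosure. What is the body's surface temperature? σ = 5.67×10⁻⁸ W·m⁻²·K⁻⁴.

For a small grey body in a large enclosure, net radiated power = εσA(T⁴ − T_w⁴).
Steady state: P = εσA(T⁴ − T_w⁴) with A = 1.60 m².
T⁴ = P/(εσA) + T_w⁴ = 219/(0.92·5.67×10⁻⁸·1.600) + (284)⁴
    = 2.624×10⁹ + 6.505×10⁹ = 9.129×10⁹ K⁴.

T ≈ 309 K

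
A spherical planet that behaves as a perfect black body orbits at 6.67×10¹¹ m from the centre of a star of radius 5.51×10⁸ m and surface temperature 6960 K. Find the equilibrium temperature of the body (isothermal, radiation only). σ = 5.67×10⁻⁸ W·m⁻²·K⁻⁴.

T ≈ 141 K

The star's surface emits σT_*⁴; at distance d the flux is S = σT_*⁴(R_*/d)².
S = 5.67×10⁻⁸·(6960)⁴·(5.51×10⁸/6.67×10¹¹)² = 90.80 W/m².
For an isothermal sphere T⁴ = (1−a)S/(4σ) = 4.003×10⁸ K⁴.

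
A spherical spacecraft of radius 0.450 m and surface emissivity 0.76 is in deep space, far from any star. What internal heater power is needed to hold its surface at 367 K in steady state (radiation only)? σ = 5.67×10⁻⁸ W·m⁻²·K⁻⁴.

P = εσ·4πr²·T⁴.
4πr² = 2.545 m²; T⁴ = 1.814×10¹⁰ K⁴.
P = 0.76·5.67×10⁻⁸·2.545·1.814×10¹⁰.

P ≈ 1990 W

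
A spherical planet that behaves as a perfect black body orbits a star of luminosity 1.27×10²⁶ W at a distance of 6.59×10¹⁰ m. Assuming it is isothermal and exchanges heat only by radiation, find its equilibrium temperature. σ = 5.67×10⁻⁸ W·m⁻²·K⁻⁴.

First find the stellar flux at distance d: S = L/(4πd²) = 1.27×10²⁶/(4π·(6.59×10¹⁰)²) = 2327 W/m².
For an isothermal sphere, absorbed (1−a)S·πr² = emitted σ·4πr²·T⁴, so T⁴ = (1−a)S/(4σ).
T⁴ = 1.00·2327/(4·5.67×10⁻⁸) = 1.026×10¹⁰ K⁴.

T ≈ 318 K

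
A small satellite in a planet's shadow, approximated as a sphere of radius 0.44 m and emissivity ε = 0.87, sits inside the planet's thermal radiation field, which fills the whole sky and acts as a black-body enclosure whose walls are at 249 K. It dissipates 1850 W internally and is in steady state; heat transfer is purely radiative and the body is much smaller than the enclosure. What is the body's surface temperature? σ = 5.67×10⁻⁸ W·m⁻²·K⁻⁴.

For a small grey body in a large enclosure, net radiated power = εσA(T⁴ − T_w⁴).
Steady state: P = εσA(T⁴ − T_w⁴) with A = 4πr² = 2.433 m².
T⁴ = P/(εσA) + T_w⁴ = 1850/(0.87·5.67×10⁻⁸·2.433) + (249)⁴
    = 1.542×10¹⁰ + 3.844×10⁹ = 1.926×10¹⁰ K⁴.

T ≈ 373 K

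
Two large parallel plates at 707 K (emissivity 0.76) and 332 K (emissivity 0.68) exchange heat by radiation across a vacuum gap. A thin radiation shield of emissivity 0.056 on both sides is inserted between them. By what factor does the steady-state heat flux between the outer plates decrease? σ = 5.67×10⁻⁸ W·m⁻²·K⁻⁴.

factor ≈ 20.4

Without shield: q₀ = σΔ(T⁴)/(1/ε₁+1/ε₂−1) with denominator 1.786.
With shield the two gaps are in series; the resistances add: (1/ε₁+1/ε_s−1)+(1/ε_s+1/ε₂−1) = 18.17+18.33 = 36.50.
Heat-flux ratio q₀/q = 36.50/1.786.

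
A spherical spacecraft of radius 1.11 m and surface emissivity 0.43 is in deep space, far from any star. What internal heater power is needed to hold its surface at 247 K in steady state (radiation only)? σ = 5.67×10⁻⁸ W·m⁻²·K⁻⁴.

P = εσ·4πr²·T⁴.
4πr² = 15.48 m²; T⁴ = 3.722×10⁹ K⁴.
P = 0.43·5.67×10⁻⁸·15.48·3.722×10⁹.

P ≈ 1410 W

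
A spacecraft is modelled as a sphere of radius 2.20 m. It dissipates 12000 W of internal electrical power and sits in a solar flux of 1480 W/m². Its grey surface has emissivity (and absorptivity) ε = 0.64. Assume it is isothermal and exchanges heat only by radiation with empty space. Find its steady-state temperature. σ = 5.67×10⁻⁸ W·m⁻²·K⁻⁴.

At steady state, absorbed solar power + internal power = radiated power.
Absorbed: α·S·A_cross = 0.64·1480·15.21 = 14400 W (cross-section πr²).
Total input = 14400 + 12000 = 26400 W.
Radiated: εσ·A_surf·T⁴ with A_surf = 4πr² = 60.82 m².
T⁴ = 26400/(0.64·5.67×10⁻⁸·60.82) = 1.196×10¹⁰ K⁴.

T ≈ 331 K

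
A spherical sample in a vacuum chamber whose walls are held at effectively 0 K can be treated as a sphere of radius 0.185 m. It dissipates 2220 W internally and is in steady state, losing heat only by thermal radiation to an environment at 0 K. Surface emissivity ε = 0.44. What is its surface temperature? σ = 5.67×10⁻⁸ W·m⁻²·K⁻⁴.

T ≈ 674 K

Steady state: internal power = radiated power, P = εσA T⁴.
Radiating area A = 4πr² = 0.4301 m².
T⁴ = P/(εσA) = 2220/(0.44·5.67×10⁻⁸·0.4301) = 2.069×10¹¹ K⁴.
T = (2.069×10¹¹)^(1/4).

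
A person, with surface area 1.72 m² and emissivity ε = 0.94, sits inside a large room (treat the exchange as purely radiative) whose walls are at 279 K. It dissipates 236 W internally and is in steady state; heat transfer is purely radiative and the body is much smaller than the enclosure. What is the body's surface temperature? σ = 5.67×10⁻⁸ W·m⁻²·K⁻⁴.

T ≈ 305 K

For a small grey body in a large enclosure, net radiated power = εσA(T⁴ − T_w⁴).
Steady state: P = εσA(T⁴ − T_w⁴) with A = 1.72 m².
T⁴ = P/(εσA) + T_w⁴ = 236/(0.94·5.67×10⁻⁸·1.720) + (279)⁴
    = 2.574×10⁹ + 6.059×10⁹ = 8.634×10⁹ K⁴.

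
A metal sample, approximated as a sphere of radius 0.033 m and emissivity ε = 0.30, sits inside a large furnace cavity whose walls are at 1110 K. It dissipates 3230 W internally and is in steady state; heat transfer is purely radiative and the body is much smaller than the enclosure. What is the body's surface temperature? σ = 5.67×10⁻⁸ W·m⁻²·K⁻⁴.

T ≈ 1980 K

For a small grey body in a large enclosure, net radiated power = εσA(T⁴ − T_w⁴).
Steady state: P = εσA(T⁴ − T_w⁴) with A = 4πr² = 0.01368 m².
T⁴ = P/(εσA) + T_w⁴ = 3230/(0.30·5.67×10⁻⁸·0.01368) + (1110)⁴
    = 1.388×10¹³ + 1.518×10¹² = 1.539×10¹³ K⁴.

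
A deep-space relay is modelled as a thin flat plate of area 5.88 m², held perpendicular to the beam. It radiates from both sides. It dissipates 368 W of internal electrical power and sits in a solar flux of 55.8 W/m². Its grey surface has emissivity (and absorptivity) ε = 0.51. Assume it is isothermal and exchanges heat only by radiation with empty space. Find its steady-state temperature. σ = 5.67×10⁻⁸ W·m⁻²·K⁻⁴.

T ≈ 199 K

At steady state, absorbed solar power + internal power = radiated power.
Absorbed: α·S·A_cross = 0.51·55.8·5.880 = 167.3 W (cross-section A).
Total input = 167.3 + 368 = 535.3 W.
Radiated: εσ·A_surf·T⁴ with A_surf = 2A = 11.76 m².
T⁴ = 535.3/(0.51·5.67×10⁻⁸·11.76) = 1.574×10⁹ K⁴.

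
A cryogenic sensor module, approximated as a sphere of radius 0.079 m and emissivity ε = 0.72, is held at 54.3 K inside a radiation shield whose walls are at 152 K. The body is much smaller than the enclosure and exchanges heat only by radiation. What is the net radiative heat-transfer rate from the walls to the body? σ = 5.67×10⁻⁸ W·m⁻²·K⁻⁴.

P_net ≈ 1.68 W

For a small grey body in a large enclosure: P_net = εσA(T_body⁴ − T_wall⁴).
A = 4πr² = 0.07843 m²; T_body⁴ − T_wall⁴ = 8.694×10⁶ − 5.338×10⁸ = -5.251×10⁸ K⁴.
|P_net| = 0.72·5.67×10⁻⁸·0.07843·5.251×10⁸.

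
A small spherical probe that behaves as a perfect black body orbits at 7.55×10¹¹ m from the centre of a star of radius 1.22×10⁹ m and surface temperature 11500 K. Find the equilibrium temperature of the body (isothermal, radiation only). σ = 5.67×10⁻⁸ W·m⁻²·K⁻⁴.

The star's surface emits σT_*⁴; at distance d the flux is S = σT_*⁴(R_*/d)².
S = 5.67×10⁻⁸·(11500)⁴·(1.22×10⁹/7.55×10¹¹)² = 2589 W/m².
For an isothermal sphere T⁴ = (1−a)S/(4σ) = 1.142×10¹⁰ K⁴.

T ≈ 327 K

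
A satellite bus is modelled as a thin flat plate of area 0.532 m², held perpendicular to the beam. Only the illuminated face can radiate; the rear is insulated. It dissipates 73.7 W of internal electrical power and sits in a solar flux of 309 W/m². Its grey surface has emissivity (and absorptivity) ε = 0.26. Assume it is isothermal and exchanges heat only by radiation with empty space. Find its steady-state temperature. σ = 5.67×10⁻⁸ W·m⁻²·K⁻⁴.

T ≈ 349 K

At steady state, absorbed solar power + internal power = radiated power.
Absorbed: α·S·A_cross = 0.26·309·0.5320 = 42.74 W (cross-section A).
Total input = 42.74 + 73.7 = 116.4 W.
Radiated: εσ·A_surf·T⁴ with A_surf = A = 0.5320 m².
T⁴ = 116.4/(0.26·5.67×10⁻⁸·0.5320) = 1.485×10¹⁰ K⁴.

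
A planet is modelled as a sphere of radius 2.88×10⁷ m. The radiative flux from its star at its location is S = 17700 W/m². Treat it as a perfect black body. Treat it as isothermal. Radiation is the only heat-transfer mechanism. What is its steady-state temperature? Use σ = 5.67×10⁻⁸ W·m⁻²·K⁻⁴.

T ≈ 529 K

At equilibrium, absorbed power = emitted power.
Absorbing cross-section = πr² = 2.606×10¹⁵ m²; emitting surface = 4πr² = 1.042×10¹⁶ m² (ratio 4).
S·A_cross = εσ·A_surf·T⁴  ⇒  T⁴ = S/(4σ).
T⁴ = 1.00·17700/(4·5.67×10⁻⁸) = 7.804×10¹⁰ K⁴.
T = (7.804×10¹⁰)^(1/4).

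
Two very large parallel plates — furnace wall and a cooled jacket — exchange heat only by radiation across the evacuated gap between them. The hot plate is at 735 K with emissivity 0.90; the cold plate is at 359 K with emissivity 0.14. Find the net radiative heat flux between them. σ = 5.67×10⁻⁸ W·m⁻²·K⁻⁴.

For two infinite grey parallel plates, q = σ(T₁⁴ − T₂⁴)/(1/ε₁ + 1/ε₂ − 1).
T₁⁴ − T₂⁴ = 2.918×10¹¹ − 1.661×10¹⁰ = 2.752×10¹¹ K⁴.
1/ε₁ + 1/ε₂ − 1 = 1.111 + 7.143 − 1 = 7.254.
q = 5.67×10⁻⁸ × 2.752×10¹¹ / 7.254.

q ≈ 2150 W/m²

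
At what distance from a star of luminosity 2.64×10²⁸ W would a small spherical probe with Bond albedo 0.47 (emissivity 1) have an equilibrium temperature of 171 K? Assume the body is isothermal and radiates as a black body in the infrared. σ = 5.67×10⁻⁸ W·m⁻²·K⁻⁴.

d ≈ 2.40×10¹² m

For an isothermal black-emitting sphere, (1−a)S·πr² = σ·4πr²·T⁴ ⇒ S = 4σT⁴/(1−a).
S = 4·5.67×10⁻⁸·(171)⁴/0.530 = 365.9 W/m².
Flux falls as S = L/(4πd²), so d = √(L/(4πS)) = √(2.64×10²⁸/(4π·365.9)).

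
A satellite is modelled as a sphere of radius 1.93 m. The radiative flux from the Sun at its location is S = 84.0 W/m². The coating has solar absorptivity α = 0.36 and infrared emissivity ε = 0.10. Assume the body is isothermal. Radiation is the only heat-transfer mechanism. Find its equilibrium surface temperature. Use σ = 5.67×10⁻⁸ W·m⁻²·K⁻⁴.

T ≈ 191 K

At equilibrium, absorbed power = emitted power.
Absorbing cross-section = πr² = 11.70 m²; emitting surface = 4πr² = 46.81 m² (ratio 4).
αS·A_cross = εσ·A_surf·T⁴  ⇒  T⁴ = αS/(ε·4σ).
T⁴ = 0.360·84.0/(0.10·4·5.67×10⁻⁸) = 1.333×10⁹ K⁴.
T = (1.333×10⁹)^(1/4).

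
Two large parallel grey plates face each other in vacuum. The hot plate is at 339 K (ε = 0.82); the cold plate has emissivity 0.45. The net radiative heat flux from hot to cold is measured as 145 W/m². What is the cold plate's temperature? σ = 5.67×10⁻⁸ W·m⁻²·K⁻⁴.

q = σ(T₁⁴ − T₂⁴)/(1/ε₁ + 1/ε₂ − 1); denominator = 2.442.
T₂⁴ = T₁⁴ − q·(1/ε₁+1/ε₂−1)/σ = 1.321×10¹⁰ − 145·2.442/5.67×10⁻⁸
    = 6.963×10⁹ K⁴.

T₂ ≈ 289 K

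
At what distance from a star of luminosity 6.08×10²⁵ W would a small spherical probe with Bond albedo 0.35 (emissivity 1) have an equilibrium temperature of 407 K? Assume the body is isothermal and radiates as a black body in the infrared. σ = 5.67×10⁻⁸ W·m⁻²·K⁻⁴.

d ≈ 2.25×10¹⁰ m

For an isothermal black-emitting sphere, (1−a)S·πr² = σ·4πr²·T⁴ ⇒ S = 4σT⁴/(1−a).
S = 4·5.67×10⁻⁸·(407)⁴/0.650 = 9574 W/m².
Flux falls as S = L/(4πd²), so d = √(L/(4πS)) = √(6.08×10²⁵/(4π·9574)).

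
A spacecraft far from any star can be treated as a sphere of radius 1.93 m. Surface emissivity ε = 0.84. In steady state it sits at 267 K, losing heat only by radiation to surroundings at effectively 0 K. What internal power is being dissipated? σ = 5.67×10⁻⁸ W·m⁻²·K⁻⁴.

P ≈ 11300 W

Steady state: P = εσA T⁴.
A = 4πr² = 46.81 m²; T⁴ = (267)⁴ = 5.082×10⁹ K⁴.
P = 0.84 × 5.67×10⁻⁸ × 46.81 × 5.082×10⁹.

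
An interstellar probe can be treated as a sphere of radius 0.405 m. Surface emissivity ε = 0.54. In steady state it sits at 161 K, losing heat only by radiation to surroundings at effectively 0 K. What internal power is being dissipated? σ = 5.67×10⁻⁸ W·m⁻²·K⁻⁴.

P ≈ 42.4 W

Steady state: P = εσA T⁴.
A = 4πr² = 2.061 m²; T⁴ = (161)⁴ = 6.719×10⁸ K⁴.
P = 0.54 × 5.67×10⁻⁸ × 2.061 × 6.719×10⁸.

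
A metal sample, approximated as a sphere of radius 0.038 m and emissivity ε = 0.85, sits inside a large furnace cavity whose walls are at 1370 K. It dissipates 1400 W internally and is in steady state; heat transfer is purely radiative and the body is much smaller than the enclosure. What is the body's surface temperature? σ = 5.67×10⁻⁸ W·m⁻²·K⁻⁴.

For a small grey body in a large enclosure, net radiated power = εσA(T⁴ − T_w⁴).
Steady state: P = εσA(T⁴ − T_w⁴) with A = 4πr² = 0.01815 m².
T⁴ = P/(εσA) + T_w⁴ = 1400/(0.85·5.67×10⁻⁸·0.01815) + (1370)⁴
    = 1.601×10¹² + 3.523×10¹² = 5.124×10¹² K⁴.

T ≈ 1500 K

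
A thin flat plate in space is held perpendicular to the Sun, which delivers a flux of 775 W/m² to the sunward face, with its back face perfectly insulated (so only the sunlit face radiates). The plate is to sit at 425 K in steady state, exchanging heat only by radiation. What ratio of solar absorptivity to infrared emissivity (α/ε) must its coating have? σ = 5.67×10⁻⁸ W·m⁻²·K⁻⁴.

α/ε ≈ 2.39

Balance: αS·A = εσ·1A·T⁴ ⇒ α/ε = σT⁴/S.
α/ε = 5.67×10⁻⁸·(425)⁴/775 = 5.67×10⁻⁸·3.263×10¹⁰/775.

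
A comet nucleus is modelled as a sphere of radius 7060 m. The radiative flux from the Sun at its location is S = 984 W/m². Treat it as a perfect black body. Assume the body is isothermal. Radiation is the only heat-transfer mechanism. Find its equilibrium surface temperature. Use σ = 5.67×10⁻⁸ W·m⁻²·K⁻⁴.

At equilibrium, absorbed power = emitted power.
Absorbing cross-section = πr² = 1.566×10⁸ m²; emitting surface = 4πr² = 6.264×10⁸ m² (ratio 4).
S·A_cross = εσ·A_surf·T⁴  ⇒  T⁴ = S/(4σ).
T⁴ = 1.00·984/(4·5.67×10⁻⁸) = 4.339×10⁹ K⁴.
T = (4.339×10⁹)^(1/4).

T ≈ 257 K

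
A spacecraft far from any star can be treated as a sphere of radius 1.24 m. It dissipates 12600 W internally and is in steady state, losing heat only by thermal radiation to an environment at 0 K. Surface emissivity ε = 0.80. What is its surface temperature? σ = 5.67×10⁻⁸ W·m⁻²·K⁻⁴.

T ≈ 346 K

Steady state: internal power = radiated power, P = εσA T⁴.
Radiating area A = 4πr² = 19.32 m².
T⁴ = P/(εσA) = 12600/(0.80·5.67×10⁻⁸·19.32) = 1.438×10¹⁰ K⁴.
T = (1.438×10¹⁰)^(1/4).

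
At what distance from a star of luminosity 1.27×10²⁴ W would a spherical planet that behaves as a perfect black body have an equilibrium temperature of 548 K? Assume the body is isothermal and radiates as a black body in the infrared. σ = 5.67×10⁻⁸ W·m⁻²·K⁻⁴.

d ≈ 2.22×10⁹ m

For an isothermal black-emitting sphere, (1−a)S·πr² = σ·4πr²·T⁴ ⇒ S = 4σT⁴/(1−a).
S = 4·5.67×10⁻⁸·(548)⁴/1.00 = 20450 W/m².
Flux falls as S = L/(4πd²), so d = √(L/(4πS)) = √(1.27×10²⁴/(4π·20450)).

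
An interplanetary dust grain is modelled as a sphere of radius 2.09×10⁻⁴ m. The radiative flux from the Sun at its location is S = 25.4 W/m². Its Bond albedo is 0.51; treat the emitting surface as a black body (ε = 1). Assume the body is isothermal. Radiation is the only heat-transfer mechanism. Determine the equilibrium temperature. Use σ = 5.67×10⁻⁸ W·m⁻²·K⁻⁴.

T ≈ 86.1 K

At equilibrium, absorbed power = emitted power.
Absorbing cross-section = πr² = 1.372×10⁻⁷ m²; emitting surface = 4πr² = 5.489×10⁻⁷ m² (ratio 4).
(1−a)S·A_cross = εσ·A_surf·T⁴  ⇒  T⁴ = (1−a)S/(4σ).
T⁴ = 0.490·25.4/(4·5.67×10⁻⁸) = 5.488×10⁷ K⁴.
T = (5.488×10⁷)^(1/4).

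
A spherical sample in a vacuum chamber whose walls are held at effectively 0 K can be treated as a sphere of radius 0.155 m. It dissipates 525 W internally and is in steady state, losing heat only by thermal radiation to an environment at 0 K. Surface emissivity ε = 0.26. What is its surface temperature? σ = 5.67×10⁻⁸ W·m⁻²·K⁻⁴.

Steady state: internal power = radiated power, P = εσA T⁴.
Radiating area A = 4πr² = 0.3019 m².
T⁴ = P/(εσA) = 525/(0.26·5.67×10⁻⁸·0.3019) = 1.180×10¹¹ K⁴.
T = (1.180×10¹¹)^(1/4).

T ≈ 586 K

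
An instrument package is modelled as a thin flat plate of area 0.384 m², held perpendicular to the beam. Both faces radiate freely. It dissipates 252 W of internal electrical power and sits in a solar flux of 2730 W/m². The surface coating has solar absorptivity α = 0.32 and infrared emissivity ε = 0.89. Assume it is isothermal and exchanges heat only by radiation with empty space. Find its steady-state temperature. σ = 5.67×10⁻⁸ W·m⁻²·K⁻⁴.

At steady state, absorbed solar power + internal power = radiated power.
Absorbed: α·S·A_cross = 0.32·2730·0.3840 = 335.5 W (cross-section A).
Total input = 335.5 + 252 = 587.5 W.
Radiated: εσ·A_surf·T⁴ with A_surf = 2A = 0.7680 m².
T⁴ = 587.5/(0.89·5.67×10⁻⁸·0.7680) = 1.516×10¹⁰ K⁴.

T ≈ 351 K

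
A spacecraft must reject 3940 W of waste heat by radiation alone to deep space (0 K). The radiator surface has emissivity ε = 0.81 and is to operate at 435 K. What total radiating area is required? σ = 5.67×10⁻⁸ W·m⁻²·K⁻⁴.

A ≈ 2.40 m²

P = εσA T⁴ ⇒ A = P/(εσT⁴).
T⁴ = 3.581×10¹⁰ K⁴.
A = 3940/(0.81 × 5.67×10⁻⁸ × 3.581×10¹⁰).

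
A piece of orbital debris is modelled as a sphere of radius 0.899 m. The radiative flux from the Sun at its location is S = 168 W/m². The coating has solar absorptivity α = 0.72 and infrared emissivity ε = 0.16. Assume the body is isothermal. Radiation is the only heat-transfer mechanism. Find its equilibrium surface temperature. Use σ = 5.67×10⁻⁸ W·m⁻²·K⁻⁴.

At equilibrium, absorbed power = emitted power.
Absorbing cross-section = πr² = 2.539 m²; emitting surface = 4πr² = 10.16 m² (ratio 4).
αS·A_cross = εσ·A_surf·T⁴  ⇒  T⁴ = αS/(ε·4σ).
T⁴ = 0.720·168/(0.16·4·5.67×10⁻⁸) = 3.333×10⁹ K⁴.
T = (3.333×10⁹)^(1/4).

T ≈ 240 K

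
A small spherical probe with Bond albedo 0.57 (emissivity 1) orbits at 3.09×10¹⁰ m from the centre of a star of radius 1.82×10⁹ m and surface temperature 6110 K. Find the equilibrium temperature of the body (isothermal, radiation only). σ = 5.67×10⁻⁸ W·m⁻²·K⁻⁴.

The star's surface emits σT_*⁴; at distance d the flux is S = σT_*⁴(R_*/d)².
S = 5.67×10⁻⁸·(6110)⁴·(1.82×10⁹/3.09×10¹⁰)² = 2.741×10⁵ W/m².
For an isothermal sphere T⁴ = (1−a)S/(4σ) = 5.198×10¹¹ K⁴.

T ≈ 849 K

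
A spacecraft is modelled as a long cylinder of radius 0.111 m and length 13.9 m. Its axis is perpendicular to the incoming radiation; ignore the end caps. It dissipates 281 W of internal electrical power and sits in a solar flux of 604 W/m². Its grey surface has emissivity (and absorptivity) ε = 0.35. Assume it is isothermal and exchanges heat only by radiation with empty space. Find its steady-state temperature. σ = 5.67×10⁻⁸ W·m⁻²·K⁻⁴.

At steady state, absorbed solar power + internal power = radiated power.
Absorbed: α·S·A_cross = 0.35·604·3.086 = 652.3 W (cross-section 2rL).
Total input = 652.3 + 281 = 933.3 W.
Radiated: εσ·A_surf·T⁴ with A_surf = 2πrL = 9.694 m².
T⁴ = 933.3/(0.35·5.67×10⁻⁸·9.694) = 4.851×10⁹ K⁴.

T ≈ 264 K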